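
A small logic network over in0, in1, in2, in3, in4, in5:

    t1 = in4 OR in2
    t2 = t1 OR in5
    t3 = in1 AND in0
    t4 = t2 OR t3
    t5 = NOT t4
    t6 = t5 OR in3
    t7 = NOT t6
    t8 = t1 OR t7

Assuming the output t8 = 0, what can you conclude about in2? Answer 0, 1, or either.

0

t8 = t1 OR t7 must be 0, so both t1 = 0 and t7 = 0.
t1 = in4 OR in2 must be 0, so both in4 = 0 and in2 = 0.
t7 = NOT t6 must be 0, so t6 = 1.
Every assignment with t8 = 0 has in2 = 0; there are 11 such assignment(s).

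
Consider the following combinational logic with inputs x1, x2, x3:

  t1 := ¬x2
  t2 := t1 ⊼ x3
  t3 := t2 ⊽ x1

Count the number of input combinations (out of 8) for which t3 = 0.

t3 = t2 ⊽ x1 must be 0, so at least one of t2, x1 is 1.
Enumerating the 8 input combinations, 7 give t3 = 0 and 1 give t3 = 1.

7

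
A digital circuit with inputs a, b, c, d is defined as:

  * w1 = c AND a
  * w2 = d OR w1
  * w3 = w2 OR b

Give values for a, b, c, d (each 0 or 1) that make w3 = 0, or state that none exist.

w3 = w2 OR b must be 0, so both w2 = 0 and b = 0.
w2 = d OR w1 must be 0, so both d = 0 and w1 = 0.
w1 = c AND a must be 0, so at least one of c, a is 0.
Check with a=0 b=0 c=0 d=0:
w1 = c AND a = 0 AND 0 = 0
w2 = d OR w1 = 0 OR 0 = 0
w3 = w2 OR b = 0 OR 0 = 0
So w3 = 0 as required.

a=0 b=0 c=0 d=0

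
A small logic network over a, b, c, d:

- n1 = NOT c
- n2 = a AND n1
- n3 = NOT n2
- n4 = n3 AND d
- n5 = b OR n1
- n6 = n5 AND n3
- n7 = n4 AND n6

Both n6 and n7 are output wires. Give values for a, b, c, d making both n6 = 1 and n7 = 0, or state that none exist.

a=0, b=0, c=0, d=0

Check with a=0, b=0, c=0, d=0:
n1 = NOT c = NOT 0 = 1
n2 = a AND n1 = 0 AND 1 = 0
n3 = NOT n2 = NOT 0 = 1
n4 = n3 AND d = 1 AND 0 = 0
n5 = b OR n1 = 0 OR 1 = 1
n6 = n5 AND n3 = 1 AND 1 = 1
n7 = n4 AND n6 = 0 AND 1 = 0
So n6 = 1 and n7 = 0.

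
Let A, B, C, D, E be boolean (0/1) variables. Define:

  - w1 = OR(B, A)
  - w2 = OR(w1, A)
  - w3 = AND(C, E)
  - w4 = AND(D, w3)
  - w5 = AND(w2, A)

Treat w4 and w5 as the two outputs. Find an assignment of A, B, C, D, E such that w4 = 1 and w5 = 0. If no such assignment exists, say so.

Check with A=0 B=1 C=1 D=1 E=1:
w1 = OR(B, A) = OR(1, 0) = 1
w2 = OR(w1, A) = OR(1, 0) = 1
w3 = AND(C, E) = AND(1, 1) = 1
w4 = AND(D, w3) = AND(1, 1) = 1
w5 = AND(w2, A) = AND(1, 0) = 0
So w4 = 1 and w5 = 0.

A=0 B=1 C=1 D=1 E=1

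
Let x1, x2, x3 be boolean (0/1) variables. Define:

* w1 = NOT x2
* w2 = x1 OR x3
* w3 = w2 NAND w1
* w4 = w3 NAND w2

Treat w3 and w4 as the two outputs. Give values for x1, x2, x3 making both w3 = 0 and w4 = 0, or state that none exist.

Across all 8 input combinations, none give both w3 = 0 and w4 = 0.

no solution exists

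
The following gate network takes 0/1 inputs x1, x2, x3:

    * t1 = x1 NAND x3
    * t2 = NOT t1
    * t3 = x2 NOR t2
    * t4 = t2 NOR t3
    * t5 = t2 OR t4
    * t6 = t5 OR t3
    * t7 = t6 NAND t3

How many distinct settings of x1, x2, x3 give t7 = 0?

3

t7 = t6 NAND t3 must be 0, so both t6 = 1 and t3 = 1.
t6 = t5 OR t3 must be 1, so at least one of t5, t3 is 1.
t3 = x2 NOR t2 must be 1, so both x2 = 0 and t2 = 0.
Satisfying assignments:
  x1=0, x2=0, x3=0
  x1=0, x2=0, x3=1
  x1=1, x2=0, x3=0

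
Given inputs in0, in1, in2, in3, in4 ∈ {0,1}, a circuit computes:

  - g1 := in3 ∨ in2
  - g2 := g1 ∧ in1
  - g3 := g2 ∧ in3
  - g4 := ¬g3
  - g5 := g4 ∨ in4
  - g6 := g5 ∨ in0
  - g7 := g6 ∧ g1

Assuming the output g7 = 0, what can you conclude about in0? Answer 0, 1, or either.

either

Both values of in0 occur among assignments with g7 = 0:
  in0=0: in0=0, in1=0, in2=0, in3=0, in4=0
  in0=1: in0=1, in1=0, in2=0, in3=0, in4=0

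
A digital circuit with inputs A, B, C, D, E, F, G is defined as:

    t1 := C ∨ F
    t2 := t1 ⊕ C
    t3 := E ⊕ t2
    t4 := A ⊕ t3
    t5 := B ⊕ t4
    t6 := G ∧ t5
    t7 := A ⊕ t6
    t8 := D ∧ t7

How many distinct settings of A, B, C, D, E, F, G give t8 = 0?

t8 = D ∧ t7 must be 0, so at least one of D, t7 is 0.
Enumerating the 128 input combinations, 96 give t8 = 0 and 32 give t8 = 1.

96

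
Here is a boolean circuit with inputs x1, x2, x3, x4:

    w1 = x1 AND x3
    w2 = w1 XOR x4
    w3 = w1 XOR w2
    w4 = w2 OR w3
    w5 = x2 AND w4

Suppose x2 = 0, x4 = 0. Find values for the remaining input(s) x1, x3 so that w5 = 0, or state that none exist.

x1=0 x3=0

w5 = x2 AND w4 must be 0, so at least one of x2, w4 is 0.
Check with x2 = 0, x4 = 0 and x1=0, x3=0:
w1 = x1 AND x3 = 0 AND 0 = 0
w2 = w1 XOR x4 = 0 XOR 0 = 0
w3 = w1 XOR w2 = 0 XOR 0 = 0
w4 = w2 OR w3 = 0 OR 0 = 0
w5 = x2 AND w4 = 0 AND 0 = 0
So w5 = 0.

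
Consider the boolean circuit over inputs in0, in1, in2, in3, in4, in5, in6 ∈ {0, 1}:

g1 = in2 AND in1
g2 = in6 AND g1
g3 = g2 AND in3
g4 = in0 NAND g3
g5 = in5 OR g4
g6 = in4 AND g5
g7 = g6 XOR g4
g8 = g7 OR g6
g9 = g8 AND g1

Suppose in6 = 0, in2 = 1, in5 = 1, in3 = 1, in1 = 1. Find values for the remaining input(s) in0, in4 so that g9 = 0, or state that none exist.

no solution exists

With in6 = 0, in2 = 1, in5 = 1, in3 = 1, in1 = 1 fixed, none of the 4 settings of in0, in4 give g9 = 0.
For example, with in0=1, in4=0:
g1 = in2 AND in1 = 1 AND 1 = 1
g2 = in6 AND g1 = 0 AND 1 = 0
g3 = g2 AND in3 = 0 AND 1 = 0
g4 = in0 NAND g3 = 1 NAND 0 = 1
g5 = in5 OR g4 = 1 OR 1 = 1
g6 = in4 AND g5 = 0 AND 1 = 0
g7 = g6 XOR g4 = 0 XOR 1 = 1
g8 = g7 OR g6 = 1 OR 0 = 1
g9 = g8 AND g1 = 1 AND 1 = 1
giving g9 = 1 ≠ 0.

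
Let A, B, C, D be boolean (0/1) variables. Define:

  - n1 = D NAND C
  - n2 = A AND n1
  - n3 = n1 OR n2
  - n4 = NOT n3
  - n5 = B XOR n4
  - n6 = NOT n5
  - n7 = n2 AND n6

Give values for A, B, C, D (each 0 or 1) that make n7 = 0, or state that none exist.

A=1, B=1, C=1, D=0

Check with A=1, B=1, C=1, D=0:
n1 = D NAND C = 0 NAND 1 = 1
n2 = A AND n1 = 1 AND 1 = 1
n3 = n1 OR n2 = 1 OR 1 = 1
n4 = NOT n3 = NOT 1 = 0
n5 = B XOR n4 = 1 XOR 0 = 1
n6 = NOT n5 = NOT 1 = 0
n7 = n2 AND n6 = 1 AND 0 = 0
So n7 = 0 as required.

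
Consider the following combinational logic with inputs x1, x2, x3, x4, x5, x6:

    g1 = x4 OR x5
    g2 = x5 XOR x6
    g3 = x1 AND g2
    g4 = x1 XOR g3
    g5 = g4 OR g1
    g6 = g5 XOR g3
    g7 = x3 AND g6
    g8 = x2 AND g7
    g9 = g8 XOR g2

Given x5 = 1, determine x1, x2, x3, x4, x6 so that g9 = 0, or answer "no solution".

x1=0, x2=1, x3=0, x4=1, x6=1

g9 = g8 XOR g2 must be 0, so g8 and g2 are equal.
Check with x5 = 1 and x1=0, x2=1, x3=0, x4=1, x6=1:
g1 = x4 OR x5 = 1 OR 1 = 1
g2 = x5 XOR x6 = 1 XOR 1 = 0
g3 = x1 AND g2 = 0 AND 0 = 0
g4 = x1 XOR g3 = 0 XOR 0 = 0
g5 = g4 OR g1 = 0 OR 1 = 1
g6 = g5 XOR g3 = 1 XOR 0 = 1
g7 = x3 AND g6 = 0 AND 1 = 0
g8 = x2 AND g7 = 1 AND 0 = 0
g9 = g8 XOR g2 = 0 XOR 0 = 0
So g9 = 0.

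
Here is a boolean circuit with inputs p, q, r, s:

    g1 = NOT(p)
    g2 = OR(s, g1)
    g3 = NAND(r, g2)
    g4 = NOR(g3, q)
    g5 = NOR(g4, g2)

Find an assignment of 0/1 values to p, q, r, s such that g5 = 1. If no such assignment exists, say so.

p=1, q=1, r=1, s=0

Check with p=1, q=1, r=1, s=0:
g1 = NOT(p) = NOT 1 = 0
g2 = OR(s, g1) = OR(0, 0) = 0
g3 = NAND(r, g2) = NAND(1, 0) = 1
g4 = NOR(g3, q) = NOR(1, 1) = 0
g5 = NOR(g4, g2) = NOR(0, 0) = 1
So g5 = 1 as required.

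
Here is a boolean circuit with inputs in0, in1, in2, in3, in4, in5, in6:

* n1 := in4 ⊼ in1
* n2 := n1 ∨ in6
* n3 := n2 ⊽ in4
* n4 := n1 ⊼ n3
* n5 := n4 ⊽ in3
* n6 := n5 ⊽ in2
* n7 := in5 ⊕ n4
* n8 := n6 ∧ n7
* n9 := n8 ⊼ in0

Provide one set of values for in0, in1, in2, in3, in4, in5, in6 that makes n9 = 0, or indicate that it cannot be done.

in0=1 in1=1 in2=0 in3=0 in4=1 in5=0 in6=0

n9 = n8 ⊼ in0 must be 0, so both n8 = 1 and in0 = 1.
n8 = n6 ∧ n7 must be 1, so both n6 = 1 and n7 = 1.
n6 = n5 ⊽ in2 must be 1, so both n5 = 0 and in2 = 0.
Check with in0=1 in1=1 in2=0 in3=0 in4=1 in5=0 in6=0:
n1 = in4 ⊼ in1 = 1 ⊼ 1 = 0
n2 = n1 ∨ in6 = 0 ∨ 0 = 0
n3 = n2 ⊽ in4 = 0 ⊽ 1 = 0
n4 = n1 ⊼ n3 = 0 ⊼ 0 = 1
n5 = n4 ⊽ in3 = 1 ⊽ 0 = 0
n6 = n5 ⊽ in2 = 0 ⊽ 0 = 1
n7 = in5 ⊕ n4 = 0 ⊕ 1 = 1
n8 = n6 ∧ n7 = 1 ∧ 1 = 1
n9 = n8 ⊼ in0 = 1 ⊼ 1 = 0
So n9 = 0 as required.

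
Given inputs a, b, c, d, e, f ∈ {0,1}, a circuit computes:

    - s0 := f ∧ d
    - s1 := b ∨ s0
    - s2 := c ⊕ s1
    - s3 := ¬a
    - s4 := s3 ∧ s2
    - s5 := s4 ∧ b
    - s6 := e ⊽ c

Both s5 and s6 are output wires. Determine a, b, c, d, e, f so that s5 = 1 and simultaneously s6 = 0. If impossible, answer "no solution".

Check with a=0, b=1, c=0, d=1, e=1, f=1:
s0 = f ∧ d = 1 ∧ 1 = 1
s1 = b ∨ s0 = 1 ∨ 1 = 1
s2 = c ⊕ s1 = 0 ⊕ 1 = 1
s3 = ¬a = ¬0 = 1
s4 = s3 ∧ s2 = 1 ∧ 1 = 1
s5 = s4 ∧ b = 1 ∧ 1 = 1
s6 = e ⊽ c = 1 ⊽ 0 = 0
So s5 = 1 and s6 = 0.

a=0, b=1, c=0, d=1, e=1, f=1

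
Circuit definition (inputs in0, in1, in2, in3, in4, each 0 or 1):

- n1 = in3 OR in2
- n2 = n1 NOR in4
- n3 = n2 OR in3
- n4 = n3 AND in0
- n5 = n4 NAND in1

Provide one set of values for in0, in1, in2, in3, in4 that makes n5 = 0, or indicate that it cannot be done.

in0=1, in1=1, in2=0, in3=1, in4=1

n5 = n4 NAND in1 must be 0, so both n4 = 1 and in1 = 1.
Check with in0=1, in1=1, in2=0, in3=1, in4=1:
n1 = in3 OR in2 = 1 OR 0 = 1
n2 = n1 NOR in4 = 1 NOR 1 = 0
n3 = n2 OR in3 = 0 OR 1 = 1
n4 = n3 AND in0 = 1 AND 1 = 1
n5 = n4 NAND in1 = 1 NAND 1 = 0
So n5 = 0 as required.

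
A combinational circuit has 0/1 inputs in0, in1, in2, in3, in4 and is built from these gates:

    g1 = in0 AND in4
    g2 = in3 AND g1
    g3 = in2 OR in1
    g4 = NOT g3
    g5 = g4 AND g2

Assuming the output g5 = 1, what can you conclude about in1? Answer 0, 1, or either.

g5 = g4 AND g2 must be 1, so both g4 = 1 and g2 = 1.
g4 = NOT g3 must be 1, so g3 = 0.
Every assignment with g5 = 1 has in1 = 0; there are 1 such assignment(s).
  in0=1, in1=0, in2=0, in3=1, in4=1

0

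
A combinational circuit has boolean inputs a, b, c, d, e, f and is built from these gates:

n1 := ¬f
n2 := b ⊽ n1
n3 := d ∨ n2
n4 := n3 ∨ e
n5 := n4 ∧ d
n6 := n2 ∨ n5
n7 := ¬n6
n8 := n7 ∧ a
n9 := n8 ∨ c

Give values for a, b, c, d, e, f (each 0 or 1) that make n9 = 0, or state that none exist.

Check with a=1 b=0 c=0 d=1 e=0 f=1:
n1 = ¬f = ¬1 = 0
n2 = b ⊽ n1 = 0 ⊽ 0 = 1
n3 = d ∨ n2 = 1 ∨ 1 = 1
n4 = n3 ∨ e = 1 ∨ 0 = 1
n5 = n4 ∧ d = 1 ∧ 1 = 1
n6 = n2 ∨ n5 = 1 ∨ 1 = 1
n7 = ¬n6 = ¬1 = 0
n8 = n7 ∧ a = 0 ∧ 1 = 0
n9 = n8 ∨ c = 0 ∨ 0 = 0
So n9 = 0 as required.

a=1 b=0 c=0 d=1 e=0 f=1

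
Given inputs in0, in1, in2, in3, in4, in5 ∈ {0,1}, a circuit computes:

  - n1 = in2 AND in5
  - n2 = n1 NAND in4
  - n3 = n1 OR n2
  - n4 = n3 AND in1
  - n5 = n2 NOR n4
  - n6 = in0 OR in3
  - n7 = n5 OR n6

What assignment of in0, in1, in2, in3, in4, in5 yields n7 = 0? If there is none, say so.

n7 = n5 OR n6 must be 0, so both n5 = 0 and n6 = 0.
n5 = n2 NOR n4 must be 0, so at least one of n2, n4 is 1.
n6 = in0 OR in3 must be 0, so both in0 = 0 and in3 = 0.
Check with in0=0 in1=1 in2=1 in3=0 in4=1 in5=0:
n1 = in2 AND in5 = 1 AND 0 = 0
n2 = n1 NAND in4 = 0 NAND 1 = 1
n3 = n1 OR n2 = 0 OR 1 = 1
n4 = n3 AND in1 = 1 AND 1 = 1
n5 = n2 NOR n4 = 1 NOR 1 = 0
n6 = in0 OR in3 = 0 OR 0 = 0
n7 = n5 OR n6 = 0 OR 0 = 0
So n7 = 0 as required.

in0=0 in1=1 in2=1 in3=0 in4=1 in5=0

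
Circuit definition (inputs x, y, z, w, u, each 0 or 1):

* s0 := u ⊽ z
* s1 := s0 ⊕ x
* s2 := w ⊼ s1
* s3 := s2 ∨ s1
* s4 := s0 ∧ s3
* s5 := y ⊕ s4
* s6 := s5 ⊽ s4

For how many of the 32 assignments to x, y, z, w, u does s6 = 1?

12

s6 = s5 ⊽ s4 must be 1, so both s5 = 0 and s4 = 0.
s5 = y ⊕ s4 must be 0, so y and s4 are equal.
s4 = s0 ∧ s3 must be 0, so at least one of s0, s3 is 0.
Enumerating the 32 input combinations, 12 give s6 = 1 and 20 give s6 = 0.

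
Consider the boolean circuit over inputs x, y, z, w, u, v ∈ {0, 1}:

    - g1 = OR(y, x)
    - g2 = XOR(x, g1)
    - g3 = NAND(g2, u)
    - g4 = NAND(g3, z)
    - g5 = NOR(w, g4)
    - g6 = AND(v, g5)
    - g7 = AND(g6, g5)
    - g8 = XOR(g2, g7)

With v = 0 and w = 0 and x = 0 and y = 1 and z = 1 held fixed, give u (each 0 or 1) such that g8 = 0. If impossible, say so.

no solution exists

With v = 0 and w = 0 and x = 0 and y = 1 and z = 1 fixed, none of the 2 settings of u give g8 = 0.
For example, with u=0:
g1 = OR(y, x) = OR(1, 0) = 1
g2 = XOR(x, g1) = XOR(0, 1) = 1
g3 = NAND(g2, u) = NAND(1, 0) = 1
g4 = NAND(g3, z) = NAND(1, 1) = 0
g5 = NOR(w, g4) = NOR(0, 0) = 1
g6 = AND(v, g5) = AND(0, 1) = 0
g7 = AND(g6, g5) = AND(0, 1) = 0
g8 = XOR(g2, g7) = XOR(1, 0) = 1
giving g8 = 1 ≠ 0.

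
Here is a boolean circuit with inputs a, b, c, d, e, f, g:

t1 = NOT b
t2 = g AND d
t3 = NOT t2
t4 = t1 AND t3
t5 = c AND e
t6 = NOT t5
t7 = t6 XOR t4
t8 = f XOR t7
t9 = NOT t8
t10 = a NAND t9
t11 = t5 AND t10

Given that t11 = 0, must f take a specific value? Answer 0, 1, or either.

Both values of f occur among assignments with t11 = 0:
  f=0: a=0, b=0, c=0, d=0, e=0, f=0, g=0
  f=1: a=0, b=0, c=0, d=0, e=0, f=1, g=0

either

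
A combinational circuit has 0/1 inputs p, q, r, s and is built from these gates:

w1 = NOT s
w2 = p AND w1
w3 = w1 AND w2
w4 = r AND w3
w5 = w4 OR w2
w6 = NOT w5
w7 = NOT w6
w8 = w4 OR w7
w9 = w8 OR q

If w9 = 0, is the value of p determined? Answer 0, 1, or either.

Both values of p occur among assignments with w9 = 0:
  p=0: p=0, q=0, r=0, s=0
  p=1: p=1, q=0, r=0, s=1

either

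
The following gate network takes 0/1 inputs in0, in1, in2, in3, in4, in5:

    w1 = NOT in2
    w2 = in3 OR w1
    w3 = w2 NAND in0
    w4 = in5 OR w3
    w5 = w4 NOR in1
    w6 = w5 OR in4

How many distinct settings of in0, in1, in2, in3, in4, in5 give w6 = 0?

w6 = w5 OR in4 must be 0, so both w5 = 0 and in4 = 0.
w5 = w4 NOR in1 must be 0, so at least one of w4, in1 is 1.
Enumerating the 64 input combinations, 29 give w6 = 0 and 35 give w6 = 1.

29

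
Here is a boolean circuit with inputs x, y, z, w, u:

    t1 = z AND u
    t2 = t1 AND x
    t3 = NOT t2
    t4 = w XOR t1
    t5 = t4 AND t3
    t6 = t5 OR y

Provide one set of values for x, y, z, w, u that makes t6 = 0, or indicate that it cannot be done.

x=1 y=0 z=1 w=1 u=1

t6 = t5 OR y must be 0, so both t5 = 0 and y = 0.
t5 = t4 AND t3 must be 0, so at least one of t4, t3 is 0.
Check with x=1 y=0 z=1 w=1 u=1:
t1 = z AND u = 1 AND 1 = 1
t2 = t1 AND x = 1 AND 1 = 1
t3 = NOT t2 = NOT 1 = 0
t4 = w XOR t1 = 1 XOR 1 = 0
t5 = t4 AND t3 = 0 AND 0 = 0
t6 = t5 OR y = 0 OR 0 = 0
So t6 = 0 as required.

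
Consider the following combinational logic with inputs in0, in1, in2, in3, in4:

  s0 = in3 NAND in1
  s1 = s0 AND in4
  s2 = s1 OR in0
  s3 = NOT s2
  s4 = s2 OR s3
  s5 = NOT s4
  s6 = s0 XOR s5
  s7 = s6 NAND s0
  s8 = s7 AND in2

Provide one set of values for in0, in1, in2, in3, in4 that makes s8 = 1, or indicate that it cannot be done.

in0=0 in1=1 in2=1 in3=1 in4=1

s8 = s7 AND in2 must be 1, so both s7 = 1 and in2 = 1.
Check with in0=0 in1=1 in2=1 in3=1 in4=1:
s0 = in3 NAND in1 = 1 NAND 1 = 0
s1 = s0 AND in4 = 0 AND 1 = 0
s2 = s1 OR in0 = 0 OR 0 = 0
s3 = NOT s2 = NOT 0 = 1
s4 = s2 OR s3 = 0 OR 1 = 1
s5 = NOT s4 = NOT 1 = 0
s6 = s0 XOR s5 = 0 XOR 0 = 0
s7 = s6 NAND s0 = 0 NAND 0 = 1
s8 = s7 AND in2 = 1 AND 1 = 1
So s8 = 1 as required.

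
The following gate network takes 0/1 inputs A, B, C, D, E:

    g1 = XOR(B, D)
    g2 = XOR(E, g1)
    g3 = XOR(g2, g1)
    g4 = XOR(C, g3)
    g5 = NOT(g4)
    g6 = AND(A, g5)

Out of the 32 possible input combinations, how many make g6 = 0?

24

g6 = AND(A, g5) must be 0, so at least one of A, g5 is 0.
Enumerating the 32 input combinations, 24 give g6 = 0 and 8 give g6 = 1.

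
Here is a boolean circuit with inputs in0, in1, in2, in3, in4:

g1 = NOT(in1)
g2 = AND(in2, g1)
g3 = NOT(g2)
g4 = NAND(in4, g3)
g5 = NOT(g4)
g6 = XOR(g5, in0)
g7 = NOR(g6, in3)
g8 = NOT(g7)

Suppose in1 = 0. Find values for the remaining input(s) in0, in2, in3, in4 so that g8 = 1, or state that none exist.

in0=1, in2=1, in3=1, in4=1

g8 = NOT(g7) must be 1, so g7 = 0.
g7 = NOR(g6, in3) must be 0, so at least one of g6, in3 is 1.
Check with in1 = 0 and in0=1, in2=1, in3=1, in4=1:
g1 = NOT(in1) = NOT 0 = 1
g2 = AND(in2, g1) = AND(1, 1) = 1
g3 = NOT(g2) = NOT 1 = 0
g4 = NAND(in4, g3) = NAND(1, 0) = 1
g5 = NOT(g4) = NOT 1 = 0
g6 = XOR(g5, in0) = XOR(0, 1) = 1
g7 = NOR(g6, in3) = NOR(1, 1) = 0
g8 = NOT(g7) = NOT 0 = 1
So g8 = 1.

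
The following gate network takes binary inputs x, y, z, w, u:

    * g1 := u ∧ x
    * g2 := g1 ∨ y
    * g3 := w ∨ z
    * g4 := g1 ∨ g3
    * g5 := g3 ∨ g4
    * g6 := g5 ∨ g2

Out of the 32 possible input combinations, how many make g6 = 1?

29

g6 = g5 ∨ g2 must be 1, so at least one of g5, g2 is 1.
Enumerating the 32 input combinations, 29 give g6 = 1 and 3 give g6 = 0.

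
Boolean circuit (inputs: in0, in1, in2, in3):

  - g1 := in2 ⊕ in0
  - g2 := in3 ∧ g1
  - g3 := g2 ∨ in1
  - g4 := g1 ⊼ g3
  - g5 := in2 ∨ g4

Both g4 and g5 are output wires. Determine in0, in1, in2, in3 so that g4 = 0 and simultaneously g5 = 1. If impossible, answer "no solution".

Check with in0=0 in1=0 in2=1 in3=1:
g1 = in2 ⊕ in0 = 1 ⊕ 0 = 1
g2 = in3 ∧ g1 = 1 ∧ 1 = 1
g3 = g2 ∨ in1 = 1 ∨ 0 = 1
g4 = g1 ⊼ g3 = 1 ⊼ 1 = 0
g5 = in2 ∨ g4 = 1 ∨ 0 = 1
So g4 = 0 and g5 = 1.

in0=0 in1=0 in2=1 in3=1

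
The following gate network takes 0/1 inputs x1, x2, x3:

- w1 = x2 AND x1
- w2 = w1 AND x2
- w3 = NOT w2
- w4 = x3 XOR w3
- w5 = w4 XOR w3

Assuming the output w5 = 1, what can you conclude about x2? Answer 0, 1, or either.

either

Both values of x2 occur among assignments with w5 = 1:
  x2=0: x1=0, x2=0, x3=1
  x2=1: x1=0, x2=1, x3=1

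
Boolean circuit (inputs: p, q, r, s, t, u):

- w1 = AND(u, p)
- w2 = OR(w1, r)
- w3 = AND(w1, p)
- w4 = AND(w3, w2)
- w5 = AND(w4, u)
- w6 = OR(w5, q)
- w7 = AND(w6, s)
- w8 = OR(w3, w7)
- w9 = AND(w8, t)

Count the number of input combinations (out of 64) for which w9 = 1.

14

w9 = AND(w8, t) must be 1, so both w8 = 1 and t = 1.
w8 = OR(w3, w7) must be 1, so at least one of w3, w7 is 1.
Enumerating the 64 input combinations, 14 give w9 = 1 and 50 give w9 = 0.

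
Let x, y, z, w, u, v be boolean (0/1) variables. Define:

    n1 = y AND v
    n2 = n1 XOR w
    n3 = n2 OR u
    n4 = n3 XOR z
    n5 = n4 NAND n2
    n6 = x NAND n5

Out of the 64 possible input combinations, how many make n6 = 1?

n6 = x NAND n5 must be 1, so at least one of x, n5 is 0.
Enumerating the 64 input combinations, 40 give n6 = 1 and 24 give n6 = 0.

40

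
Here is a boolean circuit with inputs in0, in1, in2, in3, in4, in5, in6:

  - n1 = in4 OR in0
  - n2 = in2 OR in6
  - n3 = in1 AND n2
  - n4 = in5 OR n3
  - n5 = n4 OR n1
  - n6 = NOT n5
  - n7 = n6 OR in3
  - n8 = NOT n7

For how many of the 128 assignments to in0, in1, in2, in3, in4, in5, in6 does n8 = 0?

69

n8 = NOT n7 must be 0, so n7 = 1.
n7 = n6 OR in3 must be 1, so at least one of n6, in3 is 1.
Enumerating the 128 input combinations, 69 give n8 = 0 and 59 give n8 = 1.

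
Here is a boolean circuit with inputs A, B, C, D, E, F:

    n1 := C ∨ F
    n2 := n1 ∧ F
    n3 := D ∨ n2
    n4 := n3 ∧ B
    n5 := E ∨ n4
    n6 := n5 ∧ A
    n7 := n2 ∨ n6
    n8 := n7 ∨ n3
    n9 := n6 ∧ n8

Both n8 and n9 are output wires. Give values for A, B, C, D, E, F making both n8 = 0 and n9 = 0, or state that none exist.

Check with A=0, B=0, C=0, D=0, E=1, F=0:
n1 = C ∨ F = 0 ∨ 0 = 0
n2 = n1 ∧ F = 0 ∧ 0 = 0
n3 = D ∨ n2 = 0 ∨ 0 = 0
n4 = n3 ∧ B = 0 ∧ 0 = 0
n5 = E ∨ n4 = 1 ∨ 0 = 1
n6 = n5 ∧ A = 1 ∧ 0 = 0
n7 = n2 ∨ n6 = 0 ∨ 0 = 0
n8 = n7 ∨ n3 = 0 ∨ 0 = 0
n9 = n6 ∧ n8 = 0 ∧ 0 = 0
So n8 = 0 and n9 = 0.

A=0, B=0, C=0, D=0, E=1, F=0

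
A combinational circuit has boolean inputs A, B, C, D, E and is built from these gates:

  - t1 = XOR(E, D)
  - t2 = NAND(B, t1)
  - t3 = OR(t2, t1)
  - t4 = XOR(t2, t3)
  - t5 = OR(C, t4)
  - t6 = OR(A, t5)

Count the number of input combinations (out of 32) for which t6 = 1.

26

t6 = OR(A, t5) must be 1, so at least one of A, t5 is 1.
Enumerating the 32 input combinations, 26 give t6 = 1 and 6 give t6 = 0.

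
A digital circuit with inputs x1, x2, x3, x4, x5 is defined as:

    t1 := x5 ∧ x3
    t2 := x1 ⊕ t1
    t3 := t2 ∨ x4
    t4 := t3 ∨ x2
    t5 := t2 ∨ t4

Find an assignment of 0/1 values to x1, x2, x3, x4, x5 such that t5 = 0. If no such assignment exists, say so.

x1=0, x2=0, x3=0, x4=0, x5=1

Check with x1=0, x2=0, x3=0, x4=0, x5=1:
t1 = x5 ∧ x3 = 1 ∧ 0 = 0
t2 = x1 ⊕ t1 = 0 ⊕ 0 = 0
t3 = t2 ∨ x4 = 0 ∨ 0 = 0
t4 = t3 ∨ x2 = 0 ∨ 0 = 0
t5 = t2 ∨ t4 = 0 ∨ 0 = 0
So t5 = 0 as required.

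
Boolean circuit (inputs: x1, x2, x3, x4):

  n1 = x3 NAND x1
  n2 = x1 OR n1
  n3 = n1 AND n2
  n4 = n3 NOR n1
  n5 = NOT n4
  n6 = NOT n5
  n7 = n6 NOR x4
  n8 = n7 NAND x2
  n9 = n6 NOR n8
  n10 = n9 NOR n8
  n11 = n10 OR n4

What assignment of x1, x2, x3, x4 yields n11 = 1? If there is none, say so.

Check with x1=1 x2=1 x3=1 x4=0:
n1 = x3 NAND x1 = 1 NAND 1 = 0
n2 = x1 OR n1 = 1 OR 0 = 1
n3 = n1 AND n2 = 0 AND 1 = 0
n4 = n3 NOR n1 = 0 NOR 0 = 1
n5 = NOT n4 = NOT 1 = 0
n6 = NOT n5 = NOT 0 = 1
n7 = n6 NOR x4 = 1 NOR 0 = 0
n8 = n7 NAND x2 = 0 NAND 1 = 1
n9 = n6 NOR n8 = 1 NOR 1 = 0
n10 = n9 NOR n8 = 0 NOR 1 = 0
n11 = n10 OR n4 = 0 OR 1 = 1
So n11 = 1 as required.

x1=1 x2=1 x3=1 x4=0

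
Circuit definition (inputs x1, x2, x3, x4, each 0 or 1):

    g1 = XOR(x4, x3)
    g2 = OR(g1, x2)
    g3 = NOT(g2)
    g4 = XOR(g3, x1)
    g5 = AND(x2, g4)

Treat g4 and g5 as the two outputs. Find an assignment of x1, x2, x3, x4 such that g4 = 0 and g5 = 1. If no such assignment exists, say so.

Across all 16 input combinations, none give both g4 = 0 and g5 = 1.

no solution exists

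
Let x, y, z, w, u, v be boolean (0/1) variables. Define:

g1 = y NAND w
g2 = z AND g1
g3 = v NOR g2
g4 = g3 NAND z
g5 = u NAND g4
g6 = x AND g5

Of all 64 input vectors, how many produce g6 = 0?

g6 = x AND g5 must be 0, so at least one of x, g5 is 0.
Enumerating the 64 input combinations, 47 give g6 = 0 and 17 give g6 = 1.

47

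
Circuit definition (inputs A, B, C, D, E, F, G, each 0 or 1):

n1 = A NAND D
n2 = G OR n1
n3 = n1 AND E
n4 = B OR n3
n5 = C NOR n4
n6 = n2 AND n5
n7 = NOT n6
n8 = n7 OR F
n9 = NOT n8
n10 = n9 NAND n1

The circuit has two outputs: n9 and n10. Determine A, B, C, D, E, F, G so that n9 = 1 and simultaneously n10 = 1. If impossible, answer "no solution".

Check with A=1 B=0 C=0 D=1 E=0 F=0 G=1:
n1 = A NAND D = 1 NAND 1 = 0
n2 = G OR n1 = 1 OR 0 = 1
n3 = n1 AND E = 0 AND 0 = 0
n4 = B OR n3 = 0 OR 0 = 0
n5 = C NOR n4 = 0 NOR 0 = 1
n6 = n2 AND n5 = 1 AND 1 = 1
n7 = NOT n6 = NOT 1 = 0
n8 = n7 OR F = 0 OR 0 = 0
n9 = NOT n8 = NOT 0 = 1
n10 = n9 NAND n1 = 1 NAND 0 = 1
So n9 = 1 and n10 = 1.

A=1 B=0 C=0 D=1 E=0 F=0 G=1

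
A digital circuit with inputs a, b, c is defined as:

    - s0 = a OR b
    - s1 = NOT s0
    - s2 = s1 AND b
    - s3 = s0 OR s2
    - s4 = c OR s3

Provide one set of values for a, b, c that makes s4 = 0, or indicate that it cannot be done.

s4 = c OR s3 must be 0, so both c = 0 and s3 = 0.
s3 = s0 OR s2 must be 0, so both s0 = 0 and s2 = 0.
Check with a=0, b=0, c=0:
s0 = a OR b = 0 OR 0 = 0
s1 = NOT s0 = NOT 0 = 1
s2 = s1 AND b = 1 AND 0 = 0
s3 = s0 OR s2 = 0 OR 0 = 0
s4 = c OR s3 = 0 OR 0 = 0
So s4 = 0 as required.

a=0, b=0, c=0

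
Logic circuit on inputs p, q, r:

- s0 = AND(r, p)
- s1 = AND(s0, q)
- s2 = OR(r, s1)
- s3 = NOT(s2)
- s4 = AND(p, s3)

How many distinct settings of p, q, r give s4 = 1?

s4 = AND(p, s3) must be 1, so both p = 1 and s3 = 1.
Enumerating the 8 input combinations, 2 give s4 = 1 and 6 give s4 = 0.

2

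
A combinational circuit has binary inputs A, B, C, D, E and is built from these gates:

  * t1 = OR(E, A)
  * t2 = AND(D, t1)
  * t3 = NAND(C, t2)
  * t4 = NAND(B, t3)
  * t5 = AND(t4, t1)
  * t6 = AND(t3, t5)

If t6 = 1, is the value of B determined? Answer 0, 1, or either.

0

t6 = AND(t3, t5) must be 1, so both t3 = 1 and t5 = 1.
Every assignment with t6 = 1 has B = 0; there are 9 such assignment(s).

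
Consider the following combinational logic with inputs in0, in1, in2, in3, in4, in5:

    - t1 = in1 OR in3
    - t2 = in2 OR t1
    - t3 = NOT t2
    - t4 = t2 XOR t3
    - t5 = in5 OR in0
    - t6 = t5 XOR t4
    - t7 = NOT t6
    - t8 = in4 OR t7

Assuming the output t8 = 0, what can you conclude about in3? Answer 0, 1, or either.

either

Both values of in3 occur among assignments with t8 = 0:
  in3=0: in0=0, in1=0, in2=0, in3=0, in4=0, in5=0
  in3=1: in0=0, in1=0, in2=0, in3=1, in4=0, in5=0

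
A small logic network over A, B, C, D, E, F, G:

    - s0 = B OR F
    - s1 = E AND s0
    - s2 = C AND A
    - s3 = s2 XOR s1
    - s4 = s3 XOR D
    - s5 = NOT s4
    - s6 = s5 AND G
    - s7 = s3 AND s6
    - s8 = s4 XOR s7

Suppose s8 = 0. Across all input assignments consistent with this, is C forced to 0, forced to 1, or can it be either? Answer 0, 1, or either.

either

Both values of C occur among assignments with s8 = 0:
  C=0: A=0, B=0, C=0, D=0, E=0, F=0, G=0
  C=1: A=0, B=0, C=1, D=0, E=0, F=0, G=0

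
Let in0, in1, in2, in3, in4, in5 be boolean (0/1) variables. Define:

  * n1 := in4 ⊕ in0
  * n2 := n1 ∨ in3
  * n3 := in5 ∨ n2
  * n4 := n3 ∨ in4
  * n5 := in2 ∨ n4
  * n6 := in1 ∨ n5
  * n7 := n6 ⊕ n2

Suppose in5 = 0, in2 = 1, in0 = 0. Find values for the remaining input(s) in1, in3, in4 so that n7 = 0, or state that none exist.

in1=1, in3=0, in4=1

n7 = n6 ⊕ n2 must be 0, so n6 and n2 are equal.
Check with in5 = 0, in2 = 1, in0 = 0 and in1=1, in3=0, in4=1:
n1 = in4 ⊕ in0 = 1 ⊕ 0 = 1
n2 = n1 ∨ in3 = 1 ∨ 0 = 1
n3 = in5 ∨ n2 = 0 ∨ 1 = 1
n4 = n3 ∨ in4 = 1 ∨ 1 = 1
n5 = in2 ∨ n4 = 1 ∨ 1 = 1
n6 = in1 ∨ n5 = 1 ∨ 1 = 1
n7 = n6 ⊕ n2 = 1 ⊕ 1 = 0
So n7 = 0.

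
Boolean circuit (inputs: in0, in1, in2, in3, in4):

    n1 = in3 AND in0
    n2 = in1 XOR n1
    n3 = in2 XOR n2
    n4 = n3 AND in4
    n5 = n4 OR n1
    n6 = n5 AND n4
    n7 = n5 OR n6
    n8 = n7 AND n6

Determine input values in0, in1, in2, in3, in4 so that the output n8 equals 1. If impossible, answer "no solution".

in0=0, in1=1, in2=0, in3=0, in4=1

Check with in0=0, in1=1, in2=0, in3=0, in4=1:
n1 = in3 AND in0 = 0 AND 0 = 0
n2 = in1 XOR n1 = 1 XOR 0 = 1
n3 = in2 XOR n2 = 0 XOR 1 = 1
n4 = n3 AND in4 = 1 AND 1 = 1
n5 = n4 OR n1 = 1 OR 0 = 1
n6 = n5 AND n4 = 1 AND 1 = 1
n7 = n5 OR n6 = 1 OR 1 = 1
n8 = n7 AND n6 = 1 AND 1 = 1
So n8 = 1 as required.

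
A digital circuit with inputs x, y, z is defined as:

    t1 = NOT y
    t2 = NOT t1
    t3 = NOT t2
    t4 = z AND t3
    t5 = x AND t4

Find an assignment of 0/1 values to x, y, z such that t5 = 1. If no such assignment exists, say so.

x=1, y=0, z=1

t5 = x AND t4 must be 1, so both x = 1 and t4 = 1.
t4 = z AND t3 must be 1, so both z = 1 and t3 = 1.
t3 = NOT t2 must be 1, so t2 = 0.
Check with x=1, y=0, z=1:
t1 = NOT y = NOT 0 = 1
t2 = NOT t1 = NOT 1 = 0
t3 = NOT t2 = NOT 0 = 1
t4 = z AND t3 = 1 AND 1 = 1
t5 = x AND t4 = 1 AND 1 = 1
So t5 = 1 as required.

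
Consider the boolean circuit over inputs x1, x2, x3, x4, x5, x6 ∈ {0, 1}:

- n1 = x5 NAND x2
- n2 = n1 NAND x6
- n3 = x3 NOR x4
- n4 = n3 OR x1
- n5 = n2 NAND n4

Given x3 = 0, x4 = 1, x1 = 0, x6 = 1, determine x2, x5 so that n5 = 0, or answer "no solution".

no solution exists

With x3 = 0, x4 = 1, x1 = 0, x6 = 1 fixed, none of the 4 settings of x2, x5 give n5 = 0.
For example, with x2=1, x5=1:
n1 = x5 NAND x2 = 1 NAND 1 = 0
n2 = n1 NAND x6 = 0 NAND 1 = 1
n3 = x3 NOR x4 = 0 NOR 1 = 0
n4 = n3 OR x1 = 0 OR 0 = 0
n5 = n2 NAND n4 = 1 NAND 0 = 1
giving n5 = 1 ≠ 0.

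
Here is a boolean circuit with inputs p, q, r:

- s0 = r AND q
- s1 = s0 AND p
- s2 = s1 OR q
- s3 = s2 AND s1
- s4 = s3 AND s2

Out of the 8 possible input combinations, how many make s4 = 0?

7

s4 = s3 AND s2 must be 0, so at least one of s3, s2 is 0.
Enumerating the 8 input combinations, 7 give s4 = 0 and 1 give s4 = 1.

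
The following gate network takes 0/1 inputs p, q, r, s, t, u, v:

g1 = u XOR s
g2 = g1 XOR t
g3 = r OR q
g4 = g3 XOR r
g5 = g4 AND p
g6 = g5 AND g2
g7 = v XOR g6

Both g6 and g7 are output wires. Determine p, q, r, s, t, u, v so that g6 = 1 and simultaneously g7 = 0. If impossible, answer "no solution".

p=1 q=1 r=0 s=0 t=0 u=1 v=1

Check with p=1 q=1 r=0 s=0 t=0 u=1 v=1:
g1 = u XOR s = 1 XOR 0 = 1
g2 = g1 XOR t = 1 XOR 0 = 1
g3 = r OR q = 0 OR 1 = 1
g4 = g3 XOR r = 1 XOR 0 = 1
g5 = g4 AND p = 1 AND 1 = 1
g6 = g5 AND g2 = 1 AND 1 = 1
g7 = v XOR g6 = 1 XOR 1 = 0
So g6 = 1 and g7 = 0.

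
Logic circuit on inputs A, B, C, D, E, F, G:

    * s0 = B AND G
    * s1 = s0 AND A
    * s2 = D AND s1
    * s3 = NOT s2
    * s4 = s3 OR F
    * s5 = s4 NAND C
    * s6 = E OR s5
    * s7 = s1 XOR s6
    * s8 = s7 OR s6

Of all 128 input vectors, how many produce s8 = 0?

s8 = s7 OR s6 must be 0, so both s7 = 0 and s6 = 0.
s7 = s1 XOR s6 must be 0, so s1 and s6 are equal.
s6 = E OR s5 must be 0, so both E = 0 and s5 = 0.
Enumerating the 128 input combinations, 28 give s8 = 0 and 100 give s8 = 1.

28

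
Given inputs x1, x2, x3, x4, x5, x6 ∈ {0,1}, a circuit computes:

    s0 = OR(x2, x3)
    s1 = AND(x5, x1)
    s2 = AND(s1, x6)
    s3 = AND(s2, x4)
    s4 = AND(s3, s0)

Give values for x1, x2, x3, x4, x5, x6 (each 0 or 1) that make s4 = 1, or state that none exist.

x1=1 x2=1 x3=0 x4=1 x5=1 x6=1

s4 = AND(s3, s0) must be 1, so both s3 = 1 and s0 = 1.
s3 = AND(s2, x4) must be 1, so both s2 = 1 and x4 = 1.
s0 = OR(x2, x3) must be 1, so at least one of x2, x3 is 1.
Check with x1=1 x2=1 x3=0 x4=1 x5=1 x6=1:
s0 = OR(x2, x3) = OR(1, 0) = 1
s1 = AND(x5, x1) = AND(1, 1) = 1
s2 = AND(s1, x6) = AND(1, 1) = 1
s3 = AND(s2, x4) = AND(1, 1) = 1
s4 = AND(s3, s0) = AND(1, 1) = 1
So s4 = 1 as required.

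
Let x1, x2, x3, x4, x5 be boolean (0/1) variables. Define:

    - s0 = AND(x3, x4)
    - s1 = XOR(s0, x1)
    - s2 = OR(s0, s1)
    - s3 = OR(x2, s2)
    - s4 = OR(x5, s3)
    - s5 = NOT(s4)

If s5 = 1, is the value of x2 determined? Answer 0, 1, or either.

s5 = NOT(s4) must be 1, so s4 = 0.
s4 = OR(x5, s3) must be 0, so both x5 = 0 and s3 = 0.
Every assignment with s5 = 1 has x2 = 0; there are 3 such assignment(s).
  x1=0, x2=0, x3=0, x4=0, x5=0
  x1=0, x2=0, x3=0, x4=1, x5=0
  x1=0, x2=0, x3=1, x4=0, x5=0

0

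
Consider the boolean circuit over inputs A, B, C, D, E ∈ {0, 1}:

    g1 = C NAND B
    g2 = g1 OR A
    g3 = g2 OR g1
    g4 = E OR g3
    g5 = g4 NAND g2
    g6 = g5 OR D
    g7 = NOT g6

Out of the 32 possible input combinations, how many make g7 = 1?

14

g7 = NOT g6 must be 1, so g6 = 0.
Enumerating the 32 input combinations, 14 give g7 = 1 and 18 give g7 = 0.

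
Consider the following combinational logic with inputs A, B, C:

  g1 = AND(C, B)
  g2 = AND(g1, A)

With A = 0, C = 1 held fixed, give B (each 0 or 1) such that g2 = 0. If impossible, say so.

B=0

Check with A = 0, C = 1 and B=0:
g1 = AND(C, B) = AND(1, 0) = 0
g2 = AND(g1, A) = AND(0, 0) = 0
So g2 = 0.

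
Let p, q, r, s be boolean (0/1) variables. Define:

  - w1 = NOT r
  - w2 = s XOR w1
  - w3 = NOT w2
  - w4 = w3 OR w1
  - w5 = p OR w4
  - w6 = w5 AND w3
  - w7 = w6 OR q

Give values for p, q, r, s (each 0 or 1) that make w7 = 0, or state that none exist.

p=1 q=0 r=1 s=1

w7 = w6 OR q must be 0, so both w6 = 0 and q = 0.
Check with p=1 q=0 r=1 s=1:
w1 = NOT r = NOT 1 = 0
w2 = s XOR w1 = 1 XOR 0 = 1
w3 = NOT w2 = NOT 1 = 0
w4 = w3 OR w1 = 0 OR 0 = 0
w5 = p OR w4 = 1 OR 0 = 1
w6 = w5 AND w3 = 1 AND 0 = 0
w7 = w6 OR q = 0 OR 0 = 0
So w7 = 0 as required.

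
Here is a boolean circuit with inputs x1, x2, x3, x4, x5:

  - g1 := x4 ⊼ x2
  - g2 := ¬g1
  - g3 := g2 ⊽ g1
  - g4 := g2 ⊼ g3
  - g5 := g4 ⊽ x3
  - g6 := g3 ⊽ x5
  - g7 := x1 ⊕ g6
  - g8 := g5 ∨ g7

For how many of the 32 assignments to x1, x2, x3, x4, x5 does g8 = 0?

16

g8 = g5 ∨ g7 must be 0, so both g5 = 0 and g7 = 0.
g5 = g4 ⊽ x3 must be 0, so at least one of g4, x3 is 1.
g7 = x1 ⊕ g6 must be 0, so x1 and g6 are equal.
Enumerating the 32 input combinations, 16 give g8 = 0 and 16 give g8 = 1.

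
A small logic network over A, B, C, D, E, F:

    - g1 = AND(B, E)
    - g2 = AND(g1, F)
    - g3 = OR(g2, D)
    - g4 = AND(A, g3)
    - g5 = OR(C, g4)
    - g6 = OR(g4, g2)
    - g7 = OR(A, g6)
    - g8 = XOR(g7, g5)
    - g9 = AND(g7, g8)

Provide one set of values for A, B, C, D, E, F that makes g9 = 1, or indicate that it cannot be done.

Check with A=1, B=0, C=0, D=0, E=0, F=0:
g1 = AND(B, E) = AND(0, 0) = 0
g2 = AND(g1, F) = AND(0, 0) = 0
g3 = OR(g2, D) = OR(0, 0) = 0
g4 = AND(A, g3) = AND(1, 0) = 0
g5 = OR(C, g4) = OR(0, 0) = 0
g6 = OR(g4, g2) = OR(0, 0) = 0
g7 = OR(A, g6) = OR(1, 0) = 1
g8 = XOR(g7, g5) = XOR(1, 0) = 1
g9 = AND(g7, g8) = AND(1, 1) = 1
So g9 = 1 as required.

A=1, B=0, C=0, D=0, E=0, F=0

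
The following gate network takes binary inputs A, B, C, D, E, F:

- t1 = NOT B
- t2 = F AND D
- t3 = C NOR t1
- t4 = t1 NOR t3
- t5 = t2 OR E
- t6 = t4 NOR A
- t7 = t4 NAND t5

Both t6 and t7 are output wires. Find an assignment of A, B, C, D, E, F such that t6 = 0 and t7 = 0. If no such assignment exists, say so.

A=0, B=1, C=1, D=1, E=0, F=1

Check with A=0, B=1, C=1, D=1, E=0, F=1:
t1 = NOT B = NOT 1 = 0
t2 = F AND D = 1 AND 1 = 1
t3 = C NOR t1 = 1 NOR 0 = 0
t4 = t1 NOR t3 = 0 NOR 0 = 1
t5 = t2 OR E = 1 OR 0 = 1
t6 = t4 NOR A = 1 NOR 0 = 0
t7 = t4 NAND t5 = 1 NAND 1 = 0
So t6 = 0 and t7 = 0.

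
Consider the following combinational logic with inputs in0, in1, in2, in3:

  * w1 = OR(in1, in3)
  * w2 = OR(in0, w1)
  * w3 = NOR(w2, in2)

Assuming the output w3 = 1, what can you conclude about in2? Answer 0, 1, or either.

0

w3 = NOR(w2, in2) must be 1, so both w2 = 0 and in2 = 0.
w2 = OR(in0, w1) must be 0, so both in0 = 0 and w1 = 0.
w1 = OR(in1, in3) must be 0, so both in1 = 0 and in3 = 0.
Every assignment with w3 = 1 has in2 = 0; there are 1 such assignment(s).
  in0=0, in1=0, in2=0, in3=0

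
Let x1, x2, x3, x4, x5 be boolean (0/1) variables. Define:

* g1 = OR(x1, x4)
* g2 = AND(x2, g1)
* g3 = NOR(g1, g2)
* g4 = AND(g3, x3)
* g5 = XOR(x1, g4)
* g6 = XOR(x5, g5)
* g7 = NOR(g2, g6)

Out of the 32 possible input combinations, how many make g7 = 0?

22

g7 = NOR(g2, g6) must be 0, so at least one of g2, g6 is 1.
Enumerating the 32 input combinations, 22 give g7 = 0 and 10 give g7 = 1.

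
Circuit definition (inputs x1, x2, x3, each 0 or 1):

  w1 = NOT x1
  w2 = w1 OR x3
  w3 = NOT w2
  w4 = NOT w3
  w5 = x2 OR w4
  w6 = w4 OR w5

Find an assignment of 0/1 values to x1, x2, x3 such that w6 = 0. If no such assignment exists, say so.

x1=1, x2=0, x3=0

w6 = w4 OR w5 must be 0, so both w4 = 0 and w5 = 0.
w4 = NOT w3 must be 0, so w3 = 1.
Check with x1=1, x2=0, x3=0:
w1 = NOT x1 = NOT 1 = 0
w2 = w1 OR x3 = 0 OR 0 = 0
w3 = NOT w2 = NOT 0 = 1
w4 = NOT w3 = NOT 1 = 0
w5 = x2 OR w4 = 0 OR 0 = 0
w6 = w4 OR w5 = 0 OR 0 = 0
So w6 = 0 as required.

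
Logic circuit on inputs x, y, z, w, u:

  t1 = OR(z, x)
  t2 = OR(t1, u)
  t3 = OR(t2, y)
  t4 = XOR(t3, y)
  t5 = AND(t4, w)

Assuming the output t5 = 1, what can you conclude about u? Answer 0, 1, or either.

either

Both values of u occur among assignments with t5 = 1:
  u=0: x=0, y=0, z=1, w=1, u=0
  u=1: x=0, y=0, z=0, w=1, u=1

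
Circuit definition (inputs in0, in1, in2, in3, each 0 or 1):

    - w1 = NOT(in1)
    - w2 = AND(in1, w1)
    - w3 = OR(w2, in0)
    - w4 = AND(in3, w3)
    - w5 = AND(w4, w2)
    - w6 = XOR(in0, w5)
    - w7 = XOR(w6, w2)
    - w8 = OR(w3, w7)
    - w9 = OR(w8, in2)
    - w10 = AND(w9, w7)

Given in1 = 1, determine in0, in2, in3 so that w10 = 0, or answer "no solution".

in0=0, in2=0, in3=0

Check with in1 = 1 and in0=0, in2=0, in3=0:
w1 = NOT(in1) = NOT 1 = 0
w2 = AND(in1, w1) = AND(1, 0) = 0
w3 = OR(w2, in0) = OR(0, 0) = 0
w4 = AND(in3, w3) = AND(0, 0) = 0
w5 = AND(w4, w2) = AND(0, 0) = 0
w6 = XOR(in0, w5) = XOR(0, 0) = 0
w7 = XOR(w6, w2) = XOR(0, 0) = 0
w8 = OR(w3, w7) = OR(0, 0) = 0
w9 = OR(w8, in2) = OR(0, 0) = 0
w10 = AND(w9, w7) = AND(0, 0) = 0
So w10 = 0.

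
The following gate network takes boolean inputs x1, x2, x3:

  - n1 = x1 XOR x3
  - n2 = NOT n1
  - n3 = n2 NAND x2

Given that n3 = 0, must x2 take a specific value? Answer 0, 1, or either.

1

n3 = n2 NAND x2 must be 0, so both n2 = 1 and x2 = 1.
n2 = NOT n1 must be 1, so n1 = 0.
Every assignment with n3 = 0 has x2 = 1; there are 2 such assignment(s).
  x1=0, x2=1, x3=0
  x1=1, x2=1, x3=1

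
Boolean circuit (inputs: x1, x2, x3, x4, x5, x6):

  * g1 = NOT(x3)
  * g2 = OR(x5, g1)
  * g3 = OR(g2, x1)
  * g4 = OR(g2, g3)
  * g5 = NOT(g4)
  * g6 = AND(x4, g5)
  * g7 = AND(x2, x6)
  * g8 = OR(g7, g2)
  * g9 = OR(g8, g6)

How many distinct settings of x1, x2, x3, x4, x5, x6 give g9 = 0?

9

g9 = OR(g8, g6) must be 0, so both g8 = 0 and g6 = 0.
g8 = OR(g7, g2) must be 0, so both g7 = 0 and g2 = 0.
g6 = AND(x4, g5) must be 0, so at least one of x4, g5 is 0.
Enumerating the 64 input combinations, 9 give g9 = 0 and 55 give g9 = 1.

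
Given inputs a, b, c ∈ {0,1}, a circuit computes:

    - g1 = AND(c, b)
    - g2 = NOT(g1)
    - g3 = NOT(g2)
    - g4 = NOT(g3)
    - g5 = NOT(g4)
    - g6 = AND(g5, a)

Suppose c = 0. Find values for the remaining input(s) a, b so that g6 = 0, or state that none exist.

a=1 b=0

g6 = AND(g5, a) must be 0, so at least one of g5, a is 0.
Check with c = 0 and a=1, b=0:
g1 = AND(c, b) = AND(0, 0) = 0
g2 = NOT(g1) = NOT 0 = 1
g3 = NOT(g2) = NOT 1 = 0
g4 = NOT(g3) = NOT 0 = 1
g5 = NOT(g4) = NOT 1 = 0
g6 = AND(g5, a) = AND(0, 1) = 0
So g6 = 0.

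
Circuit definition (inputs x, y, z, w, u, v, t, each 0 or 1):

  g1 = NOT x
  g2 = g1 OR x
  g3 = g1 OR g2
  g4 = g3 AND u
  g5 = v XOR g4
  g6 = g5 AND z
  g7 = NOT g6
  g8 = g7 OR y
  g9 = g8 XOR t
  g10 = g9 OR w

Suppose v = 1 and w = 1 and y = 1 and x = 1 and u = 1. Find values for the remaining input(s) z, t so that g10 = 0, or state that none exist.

With v = 1 and w = 1 and y = 1 and x = 1 and u = 1 fixed, none of the 4 settings of z, t give g10 = 0.
For example, with z=0, t=0:
g1 = NOT x = NOT 1 = 0
g2 = g1 OR x = 0 OR 1 = 1
g3 = g1 OR g2 = 0 OR 1 = 1
g4 = g3 AND u = 1 AND 1 = 1
g5 = v XOR g4 = 1 XOR 1 = 0
g6 = g5 AND z = 0 AND 0 = 0
g7 = NOT g6 = NOT 0 = 1
g8 = g7 OR y = 1 OR 1 = 1
g9 = g8 XOR t = 1 XOR 0 = 1
g10 = g9 OR w = 1 OR 1 = 1
giving g10 = 1 ≠ 0.

no solution exists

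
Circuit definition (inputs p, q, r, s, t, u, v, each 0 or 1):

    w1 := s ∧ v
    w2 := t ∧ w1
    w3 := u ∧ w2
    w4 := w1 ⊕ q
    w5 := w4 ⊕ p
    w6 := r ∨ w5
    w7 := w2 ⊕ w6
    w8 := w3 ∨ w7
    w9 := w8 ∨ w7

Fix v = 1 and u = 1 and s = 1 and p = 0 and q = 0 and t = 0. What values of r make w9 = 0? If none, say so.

no solution exists

With v = 1 and u = 1 and s = 1 and p = 0 and q = 0 and t = 0 fixed, none of the 2 settings of r give w9 = 0.
For example, with r=0:
w1 = s ∧ v = 1 ∧ 1 = 1
w2 = t ∧ w1 = 0 ∧ 1 = 0
w3 = u ∧ w2 = 1 ∧ 0 = 0
w4 = w1 ⊕ q = 1 ⊕ 0 = 1
w5 = w4 ⊕ p = 1 ⊕ 0 = 1
w6 = r ∨ w5 = 0 ∨ 1 = 1
w7 = w2 ⊕ w6 = 0 ⊕ 1 = 1
w8 = w3 ∨ w7 = 0 ∨ 1 = 1
w9 = w8 ∨ w7 = 1 ∨ 1 = 1
giving w9 = 1 ≠ 0.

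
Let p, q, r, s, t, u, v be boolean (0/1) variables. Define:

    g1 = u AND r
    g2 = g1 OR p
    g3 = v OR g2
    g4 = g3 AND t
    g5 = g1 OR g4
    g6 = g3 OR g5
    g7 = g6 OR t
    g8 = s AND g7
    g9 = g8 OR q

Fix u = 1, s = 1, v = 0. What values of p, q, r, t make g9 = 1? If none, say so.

Check with u = 1, s = 1, v = 0 and p=1, q=1, r=0, t=1:
g1 = u AND r = 1 AND 0 = 0
g2 = g1 OR p = 0 OR 1 = 1
g3 = v OR g2 = 0 OR 1 = 1
g4 = g3 AND t = 1 AND 1 = 1
g5 = g1 OR g4 = 0 OR 1 = 1
g6 = g3 OR g5 = 1 OR 1 = 1
g7 = g6 OR t = 1 OR 1 = 1
g8 = s AND g7 = 1 AND 1 = 1
g9 = g8 OR q = 1 OR 1 = 1
So g9 = 1.

p=1 q=1 r=0 t=1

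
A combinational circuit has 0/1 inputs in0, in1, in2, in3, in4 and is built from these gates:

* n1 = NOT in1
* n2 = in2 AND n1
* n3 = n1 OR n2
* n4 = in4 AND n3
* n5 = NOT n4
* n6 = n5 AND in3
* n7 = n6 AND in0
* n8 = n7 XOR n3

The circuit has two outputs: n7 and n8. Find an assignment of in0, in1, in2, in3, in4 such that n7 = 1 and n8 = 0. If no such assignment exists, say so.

Check with in0=1, in1=0, in2=1, in3=1, in4=0:
n1 = NOT in1 = NOT 0 = 1
n2 = in2 AND n1 = 1 AND 1 = 1
n3 = n1 OR n2 = 1 OR 1 = 1
n4 = in4 AND n3 = 0 AND 1 = 0
n5 = NOT n4 = NOT 0 = 1
n6 = n5 AND in3 = 1 AND 1 = 1
n7 = n6 AND in0 = 1 AND 1 = 1
n8 = n7 XOR n3 = 1 XOR 1 = 0
So n7 = 1 and n8 = 0.

in0=1, in1=0, in2=1, in3=1, in4=0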